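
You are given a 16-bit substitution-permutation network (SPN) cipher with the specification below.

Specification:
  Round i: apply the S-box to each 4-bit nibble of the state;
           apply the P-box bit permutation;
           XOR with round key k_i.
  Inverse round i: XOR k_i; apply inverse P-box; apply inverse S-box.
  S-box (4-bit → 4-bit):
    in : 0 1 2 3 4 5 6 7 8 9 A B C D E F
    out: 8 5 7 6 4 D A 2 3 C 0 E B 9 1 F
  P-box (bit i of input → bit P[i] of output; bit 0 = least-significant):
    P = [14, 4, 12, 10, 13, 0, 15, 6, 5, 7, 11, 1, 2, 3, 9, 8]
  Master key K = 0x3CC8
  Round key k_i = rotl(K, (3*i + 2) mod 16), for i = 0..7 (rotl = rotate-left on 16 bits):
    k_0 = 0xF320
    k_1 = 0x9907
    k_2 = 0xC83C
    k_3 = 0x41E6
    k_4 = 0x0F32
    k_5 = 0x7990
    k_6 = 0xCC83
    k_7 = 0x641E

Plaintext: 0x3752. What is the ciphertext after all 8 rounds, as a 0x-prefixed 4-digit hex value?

0xF827

s_0 = plaintext = 0x3752
s_1 = Round(s_0, k_0) = 0x01F8
s_2 = Round(s_1, k_1) = 0x7076
s_3 = Round(s_2, k_2) = 0xCC27
s_4 = Round(s_3, k_3) = 0xE059
s_5 = Round(s_4, k_4) = 0xBB74
s_6 = Round(s_5, k_5) = 0x621B
s_7 = Round(s_6, k_6) = 0x713B
s_8 = Round(s_7, k_7) = 0xF827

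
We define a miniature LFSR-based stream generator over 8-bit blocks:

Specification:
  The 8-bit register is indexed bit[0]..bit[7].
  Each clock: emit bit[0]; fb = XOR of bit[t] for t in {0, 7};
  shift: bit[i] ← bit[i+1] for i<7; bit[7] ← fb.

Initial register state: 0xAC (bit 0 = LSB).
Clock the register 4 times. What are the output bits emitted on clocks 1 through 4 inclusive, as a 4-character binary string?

0011

reg_0 = 0xAC
clock 1: out=0, reg = 0xD6
clock 2: out=0, reg = 0xEB
clock 3: out=1, reg = 0x75
clock 4: out=1, reg = 0xBA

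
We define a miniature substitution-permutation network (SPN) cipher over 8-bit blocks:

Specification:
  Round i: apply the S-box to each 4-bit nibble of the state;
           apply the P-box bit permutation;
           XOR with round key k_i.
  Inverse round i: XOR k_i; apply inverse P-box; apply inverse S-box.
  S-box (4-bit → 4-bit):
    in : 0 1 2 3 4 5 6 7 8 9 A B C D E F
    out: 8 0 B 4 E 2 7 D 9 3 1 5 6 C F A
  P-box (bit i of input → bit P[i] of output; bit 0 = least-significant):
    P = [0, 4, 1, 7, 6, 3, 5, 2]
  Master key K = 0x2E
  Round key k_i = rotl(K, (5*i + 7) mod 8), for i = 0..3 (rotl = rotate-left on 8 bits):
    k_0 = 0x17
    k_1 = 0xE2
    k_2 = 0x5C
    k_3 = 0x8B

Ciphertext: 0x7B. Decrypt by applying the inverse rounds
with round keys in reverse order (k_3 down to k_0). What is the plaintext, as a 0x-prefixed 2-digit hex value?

s_0 = ciphertext = 0x7B
s_1 = InvRound(s_0, k_3) = 0xBF
s_2 = InvRound(s_1, k_2) = 0xB7
s_3 = InvRound(s_2, k_1) = 0x89
s_4 = InvRound(s_3, k_0) = 0xF4

0xF4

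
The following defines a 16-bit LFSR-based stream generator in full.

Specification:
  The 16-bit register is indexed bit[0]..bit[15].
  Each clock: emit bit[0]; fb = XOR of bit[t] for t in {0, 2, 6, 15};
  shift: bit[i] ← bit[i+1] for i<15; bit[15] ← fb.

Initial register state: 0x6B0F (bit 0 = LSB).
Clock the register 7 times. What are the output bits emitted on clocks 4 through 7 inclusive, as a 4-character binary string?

1000

reg_0 = 0x6B0F
clock 1: out=1, reg = 0x3587
clock 2: out=1, reg = 0x1AC3
clock 3: out=1, reg = 0x0D61
clock 4: out=1, reg = 0x06B0
clock 5: out=0, reg = 0x0358
clock 6: out=0, reg = 0x81AC
clock 7: out=0, reg = 0x40D6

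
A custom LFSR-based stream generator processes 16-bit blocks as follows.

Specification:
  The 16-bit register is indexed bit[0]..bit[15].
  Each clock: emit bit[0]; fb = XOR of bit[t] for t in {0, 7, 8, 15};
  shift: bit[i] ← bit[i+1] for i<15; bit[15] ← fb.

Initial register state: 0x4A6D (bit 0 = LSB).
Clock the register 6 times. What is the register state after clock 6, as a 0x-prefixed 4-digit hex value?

0x4529

reg_0 = 0x4A6D
clock 1: out=1, reg = 0xA536
clock 2: out=0, reg = 0x529B
clock 3: out=1, reg = 0x294D
clock 4: out=1, reg = 0x14A6
clock 5: out=0, reg = 0x8A53
clock 6: out=1, reg = 0x4529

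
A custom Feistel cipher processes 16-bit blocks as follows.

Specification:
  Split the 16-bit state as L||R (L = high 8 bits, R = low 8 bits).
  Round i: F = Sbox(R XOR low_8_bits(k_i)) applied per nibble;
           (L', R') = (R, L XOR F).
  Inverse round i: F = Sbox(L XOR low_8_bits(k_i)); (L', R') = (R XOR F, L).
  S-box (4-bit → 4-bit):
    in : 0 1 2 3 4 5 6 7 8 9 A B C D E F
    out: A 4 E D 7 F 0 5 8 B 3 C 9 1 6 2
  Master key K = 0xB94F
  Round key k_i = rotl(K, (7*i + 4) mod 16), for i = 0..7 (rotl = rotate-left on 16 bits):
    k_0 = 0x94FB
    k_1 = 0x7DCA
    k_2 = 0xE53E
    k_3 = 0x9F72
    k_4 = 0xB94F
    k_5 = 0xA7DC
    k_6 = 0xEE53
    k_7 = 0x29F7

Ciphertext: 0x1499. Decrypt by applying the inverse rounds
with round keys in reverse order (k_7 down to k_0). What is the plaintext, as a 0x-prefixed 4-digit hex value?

0xE7A6

s_0 = ciphertext = 0x1499
s_1 = InvRound(s_0, k_7) = 0xF414
s_2 = InvRound(s_1, k_6) = 0x21F4
s_3 = InvRound(s_2, k_5) = 0xD521
s_4 = InvRound(s_3, k_4) = 0x92D5
s_5 = InvRound(s_4, k_3) = 0xBF92
s_6 = InvRound(s_5, k_2) = 0x16BF
s_7 = InvRound(s_6, k_1) = 0xA616
s_8 = InvRound(s_7, k_0) = 0xE7A6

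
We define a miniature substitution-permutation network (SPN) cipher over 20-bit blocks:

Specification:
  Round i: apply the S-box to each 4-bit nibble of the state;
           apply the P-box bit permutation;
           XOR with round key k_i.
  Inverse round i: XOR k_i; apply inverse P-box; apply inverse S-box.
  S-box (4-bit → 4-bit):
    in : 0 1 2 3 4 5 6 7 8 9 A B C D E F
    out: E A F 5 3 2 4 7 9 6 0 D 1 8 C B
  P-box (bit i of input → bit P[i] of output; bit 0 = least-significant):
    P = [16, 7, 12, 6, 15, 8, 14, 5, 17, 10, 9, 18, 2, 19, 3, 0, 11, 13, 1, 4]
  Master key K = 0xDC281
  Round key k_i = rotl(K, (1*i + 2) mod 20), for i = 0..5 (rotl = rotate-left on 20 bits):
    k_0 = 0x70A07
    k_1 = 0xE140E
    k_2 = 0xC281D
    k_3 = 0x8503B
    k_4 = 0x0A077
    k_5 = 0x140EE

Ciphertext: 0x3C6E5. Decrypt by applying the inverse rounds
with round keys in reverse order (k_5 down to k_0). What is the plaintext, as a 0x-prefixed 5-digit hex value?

0x346F4

s_0 = ciphertext = 0x3C6E5
s_1 = InvRound(s_0, k_5) = 0x6E7CA
s_2 = InvRound(s_1, k_4) = 0xDB205
s_3 = InvRound(s_2, k_3) = 0x03EBC
s_4 = InvRound(s_3, k_2) = 0xA10D9
s_5 = InvRound(s_4, k_1) = 0xE81A1
s_6 = InvRound(s_5, k_0) = 0x346F4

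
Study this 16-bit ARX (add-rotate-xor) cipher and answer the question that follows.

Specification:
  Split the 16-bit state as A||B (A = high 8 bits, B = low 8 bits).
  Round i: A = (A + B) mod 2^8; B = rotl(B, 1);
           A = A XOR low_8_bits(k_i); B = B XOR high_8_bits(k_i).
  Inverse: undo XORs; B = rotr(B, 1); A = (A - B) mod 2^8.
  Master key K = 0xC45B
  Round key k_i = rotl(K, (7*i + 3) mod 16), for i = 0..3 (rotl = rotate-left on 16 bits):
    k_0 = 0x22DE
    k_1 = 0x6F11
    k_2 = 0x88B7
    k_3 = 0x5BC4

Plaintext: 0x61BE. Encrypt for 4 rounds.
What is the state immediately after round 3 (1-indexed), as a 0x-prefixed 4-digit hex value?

s_0 = plaintext = 0x61BE
s_1 = Round(s_0, k_0) = 0xC15F
s_2 = Round(s_1, k_1) = 0x31D1
s_3 = Round(s_2, k_2) = 0xB52B
s_4 = Round(s_3, k_3) = 0x240D

0xB52B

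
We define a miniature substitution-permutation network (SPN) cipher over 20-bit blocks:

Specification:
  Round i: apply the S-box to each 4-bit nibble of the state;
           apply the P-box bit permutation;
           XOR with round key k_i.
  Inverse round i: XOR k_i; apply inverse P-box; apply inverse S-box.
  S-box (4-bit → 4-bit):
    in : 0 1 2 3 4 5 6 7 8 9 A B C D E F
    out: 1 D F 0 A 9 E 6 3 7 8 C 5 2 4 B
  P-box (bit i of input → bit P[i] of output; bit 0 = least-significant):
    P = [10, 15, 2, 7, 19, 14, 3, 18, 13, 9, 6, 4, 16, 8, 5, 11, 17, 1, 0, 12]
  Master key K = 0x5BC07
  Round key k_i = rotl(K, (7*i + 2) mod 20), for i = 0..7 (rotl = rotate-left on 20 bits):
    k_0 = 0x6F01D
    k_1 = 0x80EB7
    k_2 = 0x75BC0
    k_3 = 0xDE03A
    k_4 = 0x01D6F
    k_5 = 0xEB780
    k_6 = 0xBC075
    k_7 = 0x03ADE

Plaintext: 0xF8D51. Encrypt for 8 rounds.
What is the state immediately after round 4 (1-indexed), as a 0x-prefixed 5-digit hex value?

0x7A249

s_0 = plaintext = 0xF8D51
s_1 = Round(s_0, k_0) = 0x9E79B
s_2 = Round(s_1, k_1) = 0x24C58
s_3 = Round(s_2, k_2) = 0x9E683
s_4 = Round(s_3, k_3) = 0x7A249
s_5 = Round(s_4, k_4) = 0x4F338
s_6 = Round(s_5, k_5) = 0xF2A82
s_7 = Round(s_6, k_6) = 0x01DC3
s_8 = Round(s_7, k_7) = 0xB30F6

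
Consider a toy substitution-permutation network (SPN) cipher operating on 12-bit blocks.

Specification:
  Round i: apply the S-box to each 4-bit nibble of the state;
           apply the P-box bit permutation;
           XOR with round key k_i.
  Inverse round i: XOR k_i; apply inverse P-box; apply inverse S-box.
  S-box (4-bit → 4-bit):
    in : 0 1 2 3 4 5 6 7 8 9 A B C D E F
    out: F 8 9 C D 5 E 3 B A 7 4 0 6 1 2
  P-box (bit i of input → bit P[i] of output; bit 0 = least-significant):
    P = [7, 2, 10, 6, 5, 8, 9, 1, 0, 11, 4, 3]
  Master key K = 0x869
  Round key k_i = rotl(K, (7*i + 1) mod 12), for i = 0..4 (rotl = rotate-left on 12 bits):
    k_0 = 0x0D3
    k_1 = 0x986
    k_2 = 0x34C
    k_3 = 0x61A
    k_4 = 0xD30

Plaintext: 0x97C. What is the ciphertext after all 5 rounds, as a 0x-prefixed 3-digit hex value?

s_0 = plaintext = 0x97C
s_1 = Round(s_0, k_0) = 0x9FB
s_2 = Round(s_1, k_1) = 0x48E
s_3 = Round(s_2, k_2) = 0x2F7
s_4 = Round(s_3, k_3) = 0x797
s_5 = Round(s_4, k_4) = 0x4B7

0x4B7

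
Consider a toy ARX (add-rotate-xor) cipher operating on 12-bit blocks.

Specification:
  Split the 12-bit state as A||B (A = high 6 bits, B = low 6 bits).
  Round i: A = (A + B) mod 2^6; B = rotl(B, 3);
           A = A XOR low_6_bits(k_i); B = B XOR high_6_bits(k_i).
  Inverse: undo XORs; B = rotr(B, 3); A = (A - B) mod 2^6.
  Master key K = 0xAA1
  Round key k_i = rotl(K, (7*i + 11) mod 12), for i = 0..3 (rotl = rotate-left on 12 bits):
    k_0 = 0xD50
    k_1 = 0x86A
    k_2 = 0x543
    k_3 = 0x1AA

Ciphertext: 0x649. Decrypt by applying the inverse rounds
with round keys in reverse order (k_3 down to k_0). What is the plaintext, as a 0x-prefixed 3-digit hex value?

s_0 = ciphertext = 0x649
s_1 = InvRound(s_0, k_3) = 0xEB9
s_2 = InvRound(s_1, k_2) = 0x525
s_3 = InvRound(s_2, k_1) = 0x7A0
s_4 = InvRound(s_3, k_0) = 0x92A

0x92A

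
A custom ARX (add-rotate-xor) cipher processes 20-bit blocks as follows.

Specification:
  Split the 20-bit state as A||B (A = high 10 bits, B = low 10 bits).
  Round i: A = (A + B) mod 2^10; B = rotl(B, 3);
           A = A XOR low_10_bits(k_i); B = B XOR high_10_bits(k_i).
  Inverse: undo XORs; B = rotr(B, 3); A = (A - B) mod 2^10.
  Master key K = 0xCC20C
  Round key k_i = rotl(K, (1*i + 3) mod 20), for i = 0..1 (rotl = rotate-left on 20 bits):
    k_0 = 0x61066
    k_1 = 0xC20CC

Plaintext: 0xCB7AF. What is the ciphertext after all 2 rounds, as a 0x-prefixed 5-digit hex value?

0xDE4D1

s_0 = plaintext = 0xCB7AF
s_1 = Round(s_0, k_0) = 0xAE8FB
s_2 = Round(s_1, k_1) = 0xDE4D1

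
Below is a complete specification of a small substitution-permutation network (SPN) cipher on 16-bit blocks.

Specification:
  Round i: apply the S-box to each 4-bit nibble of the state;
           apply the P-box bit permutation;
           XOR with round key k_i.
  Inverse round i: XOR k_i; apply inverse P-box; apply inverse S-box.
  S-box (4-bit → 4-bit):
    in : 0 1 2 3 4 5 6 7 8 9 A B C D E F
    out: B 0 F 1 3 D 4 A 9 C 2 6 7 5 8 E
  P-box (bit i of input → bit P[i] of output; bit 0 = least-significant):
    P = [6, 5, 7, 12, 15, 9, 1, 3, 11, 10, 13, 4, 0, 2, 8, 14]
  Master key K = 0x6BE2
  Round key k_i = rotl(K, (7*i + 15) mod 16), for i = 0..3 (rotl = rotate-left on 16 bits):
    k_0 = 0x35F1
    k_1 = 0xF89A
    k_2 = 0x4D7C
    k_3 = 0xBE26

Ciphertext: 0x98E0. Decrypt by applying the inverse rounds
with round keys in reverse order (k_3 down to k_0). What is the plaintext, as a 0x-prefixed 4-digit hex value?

0xA418

s_0 = ciphertext = 0x98E0
s_1 = InvRound(s_0, k_3) = 0xABBD
s_2 = InvRound(s_1, k_2) = 0x8B4D
s_3 = InvRound(s_2, k_1) = 0x29B5
s_4 = InvRound(s_3, k_0) = 0xA418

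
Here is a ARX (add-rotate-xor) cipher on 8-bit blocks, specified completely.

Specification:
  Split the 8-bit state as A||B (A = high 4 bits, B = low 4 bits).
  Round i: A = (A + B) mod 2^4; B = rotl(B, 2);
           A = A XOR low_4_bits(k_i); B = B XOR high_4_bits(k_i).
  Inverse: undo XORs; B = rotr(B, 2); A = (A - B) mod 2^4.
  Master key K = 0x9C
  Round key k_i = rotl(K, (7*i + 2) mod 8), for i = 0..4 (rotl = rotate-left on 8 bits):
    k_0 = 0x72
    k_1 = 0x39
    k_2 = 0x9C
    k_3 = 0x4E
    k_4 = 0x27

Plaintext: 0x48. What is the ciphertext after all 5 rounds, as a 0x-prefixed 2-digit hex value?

0x13

s_0 = plaintext = 0x48
s_1 = Round(s_0, k_0) = 0xE5
s_2 = Round(s_1, k_1) = 0xA6
s_3 = Round(s_2, k_2) = 0xC0
s_4 = Round(s_3, k_3) = 0x24
s_5 = Round(s_4, k_4) = 0x13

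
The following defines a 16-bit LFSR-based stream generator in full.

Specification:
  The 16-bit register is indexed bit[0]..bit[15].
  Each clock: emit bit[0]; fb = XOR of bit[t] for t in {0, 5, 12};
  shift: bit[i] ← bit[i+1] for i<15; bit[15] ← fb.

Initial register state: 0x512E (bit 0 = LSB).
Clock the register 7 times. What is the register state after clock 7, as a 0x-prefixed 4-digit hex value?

0x04A2

reg_0 = 0x512E
clock 1: out=0, reg = 0x2897
clock 2: out=1, reg = 0x944B
clock 3: out=1, reg = 0x4A25
clock 4: out=1, reg = 0x2512
clock 5: out=0, reg = 0x1289
clock 6: out=1, reg = 0x0944
clock 7: out=0, reg = 0x04A2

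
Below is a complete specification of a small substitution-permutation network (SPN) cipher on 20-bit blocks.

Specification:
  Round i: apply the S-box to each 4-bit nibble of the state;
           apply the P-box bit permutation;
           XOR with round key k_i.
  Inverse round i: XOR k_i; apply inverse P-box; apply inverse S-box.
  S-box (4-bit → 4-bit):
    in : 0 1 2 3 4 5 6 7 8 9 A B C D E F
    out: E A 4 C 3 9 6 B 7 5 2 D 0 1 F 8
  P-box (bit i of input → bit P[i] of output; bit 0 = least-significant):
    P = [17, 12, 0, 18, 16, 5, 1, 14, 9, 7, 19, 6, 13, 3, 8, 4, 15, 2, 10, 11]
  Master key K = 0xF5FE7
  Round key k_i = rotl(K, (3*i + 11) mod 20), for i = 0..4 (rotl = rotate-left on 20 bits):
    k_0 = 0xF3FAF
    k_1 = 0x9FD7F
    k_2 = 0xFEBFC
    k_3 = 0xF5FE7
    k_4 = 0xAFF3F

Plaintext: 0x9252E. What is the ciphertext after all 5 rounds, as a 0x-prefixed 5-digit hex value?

0x32EF7

s_0 = plaintext = 0x9252E
s_1 = Round(s_0, k_0) = 0x9A8EC
s_2 = Round(s_1, k_1) = 0x03BD5
s_3 = Round(s_2, k_2) = 0x0E4A8
s_4 = Round(s_3, k_3) = 0xD605A
s_5 = Round(s_4, k_4) = 0x32EF7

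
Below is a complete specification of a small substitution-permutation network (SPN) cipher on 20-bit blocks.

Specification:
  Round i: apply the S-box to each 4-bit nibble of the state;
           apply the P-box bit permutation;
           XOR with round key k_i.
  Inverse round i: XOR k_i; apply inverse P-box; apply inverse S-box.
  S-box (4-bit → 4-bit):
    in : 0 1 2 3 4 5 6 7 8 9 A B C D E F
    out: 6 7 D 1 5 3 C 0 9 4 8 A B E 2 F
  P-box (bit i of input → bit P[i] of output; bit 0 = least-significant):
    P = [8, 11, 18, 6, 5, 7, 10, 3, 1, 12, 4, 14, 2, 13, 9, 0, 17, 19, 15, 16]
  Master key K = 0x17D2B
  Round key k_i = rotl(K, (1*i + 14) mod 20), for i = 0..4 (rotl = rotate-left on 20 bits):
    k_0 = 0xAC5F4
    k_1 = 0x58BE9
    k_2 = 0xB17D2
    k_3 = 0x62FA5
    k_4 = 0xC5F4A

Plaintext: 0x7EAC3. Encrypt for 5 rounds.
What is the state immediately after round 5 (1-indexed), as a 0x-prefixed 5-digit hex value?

s_0 = plaintext = 0x7EAC3
s_1 = Round(s_0, k_0) = 0xAA45C
s_2 = Round(s_1, k_1) = 0x4821A
s_3 = Round(s_2, k_2) = 0x9D325
s_4 = Round(s_3, k_3) = 0x6808E
s_5 = Round(s_4, k_4) = 0xDC777

0xDC777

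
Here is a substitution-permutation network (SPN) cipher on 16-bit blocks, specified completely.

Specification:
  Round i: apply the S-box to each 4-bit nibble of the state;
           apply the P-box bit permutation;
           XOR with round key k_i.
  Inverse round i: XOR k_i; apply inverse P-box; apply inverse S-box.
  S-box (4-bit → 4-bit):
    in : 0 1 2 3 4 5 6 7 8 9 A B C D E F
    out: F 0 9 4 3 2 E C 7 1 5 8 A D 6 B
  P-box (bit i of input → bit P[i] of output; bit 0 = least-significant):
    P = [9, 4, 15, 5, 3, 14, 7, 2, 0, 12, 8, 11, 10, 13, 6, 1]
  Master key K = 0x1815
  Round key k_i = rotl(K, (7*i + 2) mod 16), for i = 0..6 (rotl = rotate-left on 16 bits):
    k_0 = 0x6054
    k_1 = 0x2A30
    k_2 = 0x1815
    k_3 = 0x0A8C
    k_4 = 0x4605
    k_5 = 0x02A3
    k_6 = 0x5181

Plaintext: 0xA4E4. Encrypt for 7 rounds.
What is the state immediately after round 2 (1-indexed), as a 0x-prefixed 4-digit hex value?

0x73E8

s_0 = plaintext = 0xA4E4
s_1 = Round(s_0, k_0) = 0x3685
s_2 = Round(s_1, k_1) = 0x73E8
s_3 = Round(s_2, k_2) = 0xDBC7
s_4 = Round(s_3, k_3) = 0xC6EA
s_5 = Round(s_4, k_4) = 0xBD87
s_6 = Round(s_5, k_5) = 0xCB08
s_7 = Round(s_6, k_6) = 0xBB1F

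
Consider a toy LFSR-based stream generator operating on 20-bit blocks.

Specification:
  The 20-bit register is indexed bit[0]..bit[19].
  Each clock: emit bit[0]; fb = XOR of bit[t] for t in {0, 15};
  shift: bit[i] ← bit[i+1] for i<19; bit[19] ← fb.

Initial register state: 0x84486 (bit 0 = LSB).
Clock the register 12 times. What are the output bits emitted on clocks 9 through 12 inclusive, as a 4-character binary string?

0010

reg_0 = 0x84486
clock 1: out=0, reg = 0x42243
clock 2: out=1, reg = 0xA1121
clock 3: out=1, reg = 0xD0890
clock 4: out=0, reg = 0x68448
clock 5: out=0, reg = 0xB4224
clock 6: out=0, reg = 0x5A112
clock 7: out=0, reg = 0xAD089
clock 8: out=1, reg = 0x56844
clock 9: out=0, reg = 0x2B422
clock 10: out=0, reg = 0x95A11
clock 11: out=1, reg = 0xCAD08
clock 12: out=0, reg = 0xE5684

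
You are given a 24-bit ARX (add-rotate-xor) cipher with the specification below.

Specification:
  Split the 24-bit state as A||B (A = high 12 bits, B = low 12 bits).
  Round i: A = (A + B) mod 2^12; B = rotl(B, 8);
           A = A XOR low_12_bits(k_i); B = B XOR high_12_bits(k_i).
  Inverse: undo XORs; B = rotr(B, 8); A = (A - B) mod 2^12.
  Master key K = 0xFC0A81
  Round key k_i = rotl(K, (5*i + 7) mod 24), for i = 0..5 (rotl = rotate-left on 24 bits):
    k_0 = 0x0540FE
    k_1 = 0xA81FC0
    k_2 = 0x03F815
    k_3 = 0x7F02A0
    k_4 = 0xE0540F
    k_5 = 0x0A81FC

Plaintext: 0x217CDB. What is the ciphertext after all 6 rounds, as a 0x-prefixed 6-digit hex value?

0x0A1243

s_0 = plaintext = 0x217CDB
s_1 = Round(s_0, k_0) = 0xE0CB99
s_2 = Round(s_1, k_1) = 0x665338
s_3 = Round(s_2, k_2) = 0x18880C
s_4 = Round(s_3, k_3) = 0xB34B70
s_5 = Round(s_4, k_4) = 0x2ABEB2
s_6 = Round(s_5, k_5) = 0x0A1243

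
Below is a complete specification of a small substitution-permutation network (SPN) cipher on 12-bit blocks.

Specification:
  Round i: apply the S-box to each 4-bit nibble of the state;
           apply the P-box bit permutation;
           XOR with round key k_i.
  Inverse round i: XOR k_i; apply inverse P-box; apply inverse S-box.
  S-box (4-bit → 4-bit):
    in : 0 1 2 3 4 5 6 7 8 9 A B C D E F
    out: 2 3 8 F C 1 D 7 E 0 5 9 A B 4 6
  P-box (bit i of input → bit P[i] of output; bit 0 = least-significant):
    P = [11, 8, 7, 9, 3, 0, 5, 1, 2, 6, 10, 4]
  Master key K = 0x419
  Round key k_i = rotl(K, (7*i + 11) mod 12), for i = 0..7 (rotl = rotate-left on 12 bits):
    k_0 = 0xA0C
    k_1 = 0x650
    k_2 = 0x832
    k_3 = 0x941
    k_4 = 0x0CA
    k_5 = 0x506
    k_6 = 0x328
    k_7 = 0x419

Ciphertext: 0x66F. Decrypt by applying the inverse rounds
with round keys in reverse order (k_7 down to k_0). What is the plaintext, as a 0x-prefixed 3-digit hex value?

s_0 = ciphertext = 0x66F
s_1 = InvRound(s_0, k_7) = 0xD42
s_2 = InvRound(s_1, k_6) = 0xF6B
s_3 = InvRound(s_2, k_5) = 0x17B
s_4 = InvRound(s_3, k_4) = 0x2FF
s_5 = InvRound(s_4, k_3) = 0xB63
s_6 = InvRound(s_5, k_2) = 0xC0C
s_7 = InvRound(s_6, k_1) = 0xD5B
s_8 = InvRound(s_7, k_0) = 0x3CC

0x3CC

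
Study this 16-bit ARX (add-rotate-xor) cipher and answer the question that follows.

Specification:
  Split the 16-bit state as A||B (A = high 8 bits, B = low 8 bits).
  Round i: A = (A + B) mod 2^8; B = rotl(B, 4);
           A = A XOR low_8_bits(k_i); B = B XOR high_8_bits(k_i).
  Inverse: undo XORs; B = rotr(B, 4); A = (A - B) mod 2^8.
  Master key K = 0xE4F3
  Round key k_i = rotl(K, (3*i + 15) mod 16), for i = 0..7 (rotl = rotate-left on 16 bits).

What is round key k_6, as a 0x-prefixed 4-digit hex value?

0xC9E7

K = 0xE4F3
k_0 = rotl(K, (3*0+15) mod 16) = rotl(K, 15) = 0xF279
k_1 = rotl(K, (3*1+15) mod 16) = rotl(K, 2) = 0x93CF
k_2 = rotl(K, (3*2+15) mod 16) = rotl(K, 5) = 0x9E7C
k_3 = rotl(K, (3*3+15) mod 16) = rotl(K, 8) = 0xF3E4
k_4 = rotl(K, (3*4+15) mod 16) = rotl(K, 11) = 0x9F27
k_5 = rotl(K, (3*5+15) mod 16) = rotl(K, 14) = 0xF93C
k_6 = rotl(K, (3*6+15) mod 16) = rotl(K, 1) = 0xC9E7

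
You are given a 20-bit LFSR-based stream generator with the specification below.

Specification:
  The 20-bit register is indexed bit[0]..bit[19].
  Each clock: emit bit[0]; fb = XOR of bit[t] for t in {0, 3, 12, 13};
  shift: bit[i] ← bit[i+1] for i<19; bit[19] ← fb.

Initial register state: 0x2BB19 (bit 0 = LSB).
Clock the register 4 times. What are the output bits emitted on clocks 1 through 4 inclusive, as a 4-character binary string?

reg_0 = 0x2BB19
clock 1: out=1, reg = 0x15D8C
clock 2: out=0, reg = 0x0AEC6
clock 3: out=0, reg = 0x85763
clock 4: out=1, reg = 0x42BB1

1001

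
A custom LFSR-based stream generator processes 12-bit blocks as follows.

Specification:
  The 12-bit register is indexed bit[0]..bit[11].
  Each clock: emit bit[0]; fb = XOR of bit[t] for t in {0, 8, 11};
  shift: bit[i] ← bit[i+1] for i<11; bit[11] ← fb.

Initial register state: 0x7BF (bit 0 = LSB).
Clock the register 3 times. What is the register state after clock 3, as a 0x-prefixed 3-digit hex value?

0x0F7

reg_0 = 0x7BF
clock 1: out=1, reg = 0x3DF
clock 2: out=1, reg = 0x1EF
clock 3: out=1, reg = 0x0F7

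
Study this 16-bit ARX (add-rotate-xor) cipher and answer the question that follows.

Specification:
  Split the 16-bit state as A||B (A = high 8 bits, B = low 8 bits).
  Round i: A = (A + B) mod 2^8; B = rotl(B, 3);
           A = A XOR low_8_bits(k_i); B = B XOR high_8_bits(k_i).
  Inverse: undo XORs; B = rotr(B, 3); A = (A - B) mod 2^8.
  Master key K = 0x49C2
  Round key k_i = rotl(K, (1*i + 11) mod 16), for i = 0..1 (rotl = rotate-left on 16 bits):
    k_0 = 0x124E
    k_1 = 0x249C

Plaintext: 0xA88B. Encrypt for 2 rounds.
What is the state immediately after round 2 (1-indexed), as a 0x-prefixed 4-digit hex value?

0x5756

s_0 = plaintext = 0xA88B
s_1 = Round(s_0, k_0) = 0x7D4E
s_2 = Round(s_1, k_1) = 0x5756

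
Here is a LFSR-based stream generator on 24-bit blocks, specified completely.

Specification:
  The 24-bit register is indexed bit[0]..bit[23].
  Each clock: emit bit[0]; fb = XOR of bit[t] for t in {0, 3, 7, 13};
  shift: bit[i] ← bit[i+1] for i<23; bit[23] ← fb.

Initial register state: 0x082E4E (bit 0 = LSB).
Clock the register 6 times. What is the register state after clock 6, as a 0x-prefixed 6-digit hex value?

0x6820B9

reg_0 = 0x082E4E
clock 1: out=0, reg = 0x041727
clock 2: out=1, reg = 0x820B93
clock 3: out=1, reg = 0x4105C9
clock 4: out=1, reg = 0xA082E4
clock 5: out=0, reg = 0xD04172
clock 6: out=0, reg = 0x6820B9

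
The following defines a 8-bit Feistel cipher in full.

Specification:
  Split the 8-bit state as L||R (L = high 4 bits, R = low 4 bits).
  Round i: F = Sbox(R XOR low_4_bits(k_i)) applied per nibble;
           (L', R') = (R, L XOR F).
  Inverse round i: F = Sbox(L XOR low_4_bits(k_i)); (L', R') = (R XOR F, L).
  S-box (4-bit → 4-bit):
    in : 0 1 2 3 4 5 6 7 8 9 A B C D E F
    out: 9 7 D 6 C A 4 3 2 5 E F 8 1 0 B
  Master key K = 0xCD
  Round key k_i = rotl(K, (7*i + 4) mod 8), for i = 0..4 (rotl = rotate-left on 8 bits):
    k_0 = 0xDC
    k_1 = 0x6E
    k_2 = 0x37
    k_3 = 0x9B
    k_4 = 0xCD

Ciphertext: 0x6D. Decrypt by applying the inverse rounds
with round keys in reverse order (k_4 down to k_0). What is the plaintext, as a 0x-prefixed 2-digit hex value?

0xAA

s_0 = ciphertext = 0x6D
s_1 = InvRound(s_0, k_4) = 0x26
s_2 = InvRound(s_1, k_3) = 0x32
s_3 = InvRound(s_2, k_2) = 0xE3
s_4 = InvRound(s_3, k_1) = 0xAE
s_5 = InvRound(s_4, k_0) = 0xAA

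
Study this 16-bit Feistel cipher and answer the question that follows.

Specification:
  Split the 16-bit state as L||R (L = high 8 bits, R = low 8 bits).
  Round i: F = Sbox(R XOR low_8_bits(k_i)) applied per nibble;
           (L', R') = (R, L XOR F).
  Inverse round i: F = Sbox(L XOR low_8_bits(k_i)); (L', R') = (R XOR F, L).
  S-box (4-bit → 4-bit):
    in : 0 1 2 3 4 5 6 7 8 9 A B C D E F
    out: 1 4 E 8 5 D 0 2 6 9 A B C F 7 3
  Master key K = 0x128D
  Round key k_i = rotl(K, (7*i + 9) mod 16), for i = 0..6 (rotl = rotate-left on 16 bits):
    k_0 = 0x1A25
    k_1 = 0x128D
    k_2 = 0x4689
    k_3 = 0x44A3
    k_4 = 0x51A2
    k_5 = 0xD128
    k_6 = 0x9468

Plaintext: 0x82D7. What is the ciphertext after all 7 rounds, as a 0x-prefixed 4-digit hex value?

0x30FC

s_0 = plaintext = 0x82D7
s_1 = Round(s_0, k_0) = 0xD7BC
s_2 = Round(s_1, k_1) = 0xBC53
s_3 = Round(s_2, k_2) = 0x5346
s_4 = Round(s_3, k_3) = 0x462E
s_5 = Round(s_4, k_4) = 0x2E2A
s_6 = Round(s_5, k_5) = 0x2A30
s_7 = Round(s_6, k_6) = 0x30FC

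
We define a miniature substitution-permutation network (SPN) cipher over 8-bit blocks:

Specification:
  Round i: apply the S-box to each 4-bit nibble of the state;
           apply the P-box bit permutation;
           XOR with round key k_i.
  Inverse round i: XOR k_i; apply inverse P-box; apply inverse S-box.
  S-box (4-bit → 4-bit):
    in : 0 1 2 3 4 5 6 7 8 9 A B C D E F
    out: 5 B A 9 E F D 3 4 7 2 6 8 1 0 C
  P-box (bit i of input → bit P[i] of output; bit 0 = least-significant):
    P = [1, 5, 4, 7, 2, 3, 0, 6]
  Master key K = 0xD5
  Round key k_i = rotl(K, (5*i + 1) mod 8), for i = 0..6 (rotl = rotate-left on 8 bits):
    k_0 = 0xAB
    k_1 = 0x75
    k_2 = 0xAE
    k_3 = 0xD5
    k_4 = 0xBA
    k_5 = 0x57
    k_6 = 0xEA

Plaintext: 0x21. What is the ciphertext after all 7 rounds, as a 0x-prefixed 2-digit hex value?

s_0 = plaintext = 0x21
s_1 = Round(s_0, k_0) = 0x41
s_2 = Round(s_1, k_1) = 0x9E
s_3 = Round(s_2, k_2) = 0xA3
s_4 = Round(s_3, k_3) = 0x5F
s_5 = Round(s_4, k_4) = 0x67
s_6 = Round(s_5, k_5) = 0x30
s_7 = Round(s_6, k_6) = 0xBC

0xBC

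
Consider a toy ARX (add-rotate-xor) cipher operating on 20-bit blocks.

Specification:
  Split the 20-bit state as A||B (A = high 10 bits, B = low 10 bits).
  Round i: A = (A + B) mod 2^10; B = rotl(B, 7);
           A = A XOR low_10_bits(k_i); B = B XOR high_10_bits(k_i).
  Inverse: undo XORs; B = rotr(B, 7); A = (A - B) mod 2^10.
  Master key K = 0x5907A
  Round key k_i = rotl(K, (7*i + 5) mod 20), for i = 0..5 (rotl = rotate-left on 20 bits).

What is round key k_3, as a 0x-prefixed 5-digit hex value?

K = 0x5907A
k_0 = rotl(K, (7*0+5) mod 20) = rotl(K, 5) = 0x20F4B
k_1 = rotl(K, (7*1+5) mod 20) = rotl(K, 12) = 0x7A590
k_2 = rotl(K, (7*2+5) mod 20) = rotl(K, 19) = 0x2C83D
k_3 = rotl(K, (7*3+5) mod 20) = rotl(K, 6) = 0x41E96

0x41E96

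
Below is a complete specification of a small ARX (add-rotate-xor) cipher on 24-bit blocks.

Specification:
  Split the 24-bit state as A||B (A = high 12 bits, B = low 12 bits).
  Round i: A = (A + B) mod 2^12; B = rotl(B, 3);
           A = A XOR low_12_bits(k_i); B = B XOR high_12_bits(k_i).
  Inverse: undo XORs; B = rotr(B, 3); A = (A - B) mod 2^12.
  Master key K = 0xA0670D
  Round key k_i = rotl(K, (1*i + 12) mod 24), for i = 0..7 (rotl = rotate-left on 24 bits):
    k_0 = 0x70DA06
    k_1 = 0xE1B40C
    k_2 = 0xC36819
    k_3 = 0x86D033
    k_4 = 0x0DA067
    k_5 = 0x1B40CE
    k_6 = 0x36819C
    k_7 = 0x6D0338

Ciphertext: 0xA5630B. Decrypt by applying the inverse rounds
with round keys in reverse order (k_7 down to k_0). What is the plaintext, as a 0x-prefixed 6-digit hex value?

s_0 = ciphertext = 0xA5630B
s_1 = InvRound(s_0, k_7) = 0x2B36BB
s_2 = InvRound(s_1, k_6) = 0xC756BA
s_3 = InvRound(s_2, k_5) = 0xFDACE1
s_4 = InvRound(s_3, k_4) = 0x836787
s_5 = InvRound(s_4, k_3) = 0x2085FD
s_6 = InvRound(s_5, k_2) = 0x2D8739
s_7 = InvRound(s_6, k_1) = 0x1B0524
s_8 = InvRound(s_7, k_0) = 0x971245

0x971245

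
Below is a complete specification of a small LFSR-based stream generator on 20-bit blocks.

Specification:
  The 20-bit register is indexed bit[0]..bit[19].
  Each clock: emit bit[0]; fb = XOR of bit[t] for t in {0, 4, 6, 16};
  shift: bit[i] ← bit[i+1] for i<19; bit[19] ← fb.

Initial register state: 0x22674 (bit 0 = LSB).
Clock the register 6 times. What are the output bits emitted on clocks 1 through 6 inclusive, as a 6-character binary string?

reg_0 = 0x22674
clock 1: out=0, reg = 0x1133A
clock 2: out=0, reg = 0x0899D
clock 3: out=1, reg = 0x044CE
clock 4: out=0, reg = 0x82267
clock 5: out=1, reg = 0x41133
clock 6: out=1, reg = 0x20899

001011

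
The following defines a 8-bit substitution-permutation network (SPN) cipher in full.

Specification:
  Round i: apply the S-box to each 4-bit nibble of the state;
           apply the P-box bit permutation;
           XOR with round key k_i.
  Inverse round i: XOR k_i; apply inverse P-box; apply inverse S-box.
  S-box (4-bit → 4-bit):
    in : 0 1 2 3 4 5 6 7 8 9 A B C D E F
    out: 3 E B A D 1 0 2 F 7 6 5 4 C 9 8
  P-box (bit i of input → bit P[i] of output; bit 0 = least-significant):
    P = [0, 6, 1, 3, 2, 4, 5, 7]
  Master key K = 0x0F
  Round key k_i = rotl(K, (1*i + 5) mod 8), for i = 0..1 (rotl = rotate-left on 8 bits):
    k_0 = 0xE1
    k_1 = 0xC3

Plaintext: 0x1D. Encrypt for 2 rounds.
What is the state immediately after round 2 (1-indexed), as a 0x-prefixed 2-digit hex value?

s_0 = plaintext = 0x1D
s_1 = Round(s_0, k_0) = 0x5B
s_2 = Round(s_1, k_1) = 0xC4

0xC4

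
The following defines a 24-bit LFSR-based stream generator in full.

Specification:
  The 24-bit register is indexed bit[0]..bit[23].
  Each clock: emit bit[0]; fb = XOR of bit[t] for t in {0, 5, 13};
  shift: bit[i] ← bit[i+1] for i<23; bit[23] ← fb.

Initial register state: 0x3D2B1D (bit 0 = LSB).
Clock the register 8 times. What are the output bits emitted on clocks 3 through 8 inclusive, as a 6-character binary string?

reg_0 = 0x3D2B1D
clock 1: out=1, reg = 0x1E958E
clock 2: out=0, reg = 0x0F4AC7
clock 3: out=1, reg = 0x87A563
clock 4: out=1, reg = 0xC3D2B1
clock 5: out=1, reg = 0x61E958
clock 6: out=0, reg = 0xB0F4AC
clock 7: out=0, reg = 0x587A56
clock 8: out=0, reg = 0xAC3D2B

111000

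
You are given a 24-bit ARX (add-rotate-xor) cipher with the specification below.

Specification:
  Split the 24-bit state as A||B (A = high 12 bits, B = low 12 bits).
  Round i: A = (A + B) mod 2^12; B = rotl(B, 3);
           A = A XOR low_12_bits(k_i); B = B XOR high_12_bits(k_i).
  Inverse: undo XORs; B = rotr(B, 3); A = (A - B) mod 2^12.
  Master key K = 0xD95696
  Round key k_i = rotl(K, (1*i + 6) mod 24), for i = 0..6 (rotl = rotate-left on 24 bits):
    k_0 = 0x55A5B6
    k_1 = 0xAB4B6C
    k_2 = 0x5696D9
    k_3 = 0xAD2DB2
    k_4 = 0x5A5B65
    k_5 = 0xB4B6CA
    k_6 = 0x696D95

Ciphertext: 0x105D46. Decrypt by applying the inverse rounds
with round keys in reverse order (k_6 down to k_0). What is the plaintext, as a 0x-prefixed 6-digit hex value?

0x8DCEC5

s_0 = ciphertext = 0x105D46
s_1 = InvRound(s_0, k_6) = 0xB1617A
s_2 = InvRound(s_1, k_5) = 0xA96346
s_3 = InvRound(s_2, k_4) = 0xB176DC
s_4 = InvRound(s_3, k_3) = 0x924D81
s_5 = InvRound(s_4, k_2) = 0xEE011D
s_6 = InvRound(s_5, k_1) = 0x217375
s_7 = InvRound(s_6, k_0) = 0x8DCEC5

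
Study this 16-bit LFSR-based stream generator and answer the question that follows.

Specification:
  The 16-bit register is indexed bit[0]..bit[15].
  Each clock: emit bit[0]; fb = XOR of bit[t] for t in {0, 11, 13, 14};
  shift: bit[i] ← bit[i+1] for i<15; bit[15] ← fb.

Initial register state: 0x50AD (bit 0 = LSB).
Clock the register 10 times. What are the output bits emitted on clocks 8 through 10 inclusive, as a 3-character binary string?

100

reg_0 = 0x50AD
clock 1: out=1, reg = 0x2856
clock 2: out=0, reg = 0x142B
clock 3: out=1, reg = 0x8A15
clock 4: out=1, reg = 0x450A
clock 5: out=0, reg = 0xA285
clock 6: out=1, reg = 0x5142
clock 7: out=0, reg = 0xA8A1
clock 8: out=1, reg = 0xD450
clock 9: out=0, reg = 0xEA28
clock 10: out=0, reg = 0xF514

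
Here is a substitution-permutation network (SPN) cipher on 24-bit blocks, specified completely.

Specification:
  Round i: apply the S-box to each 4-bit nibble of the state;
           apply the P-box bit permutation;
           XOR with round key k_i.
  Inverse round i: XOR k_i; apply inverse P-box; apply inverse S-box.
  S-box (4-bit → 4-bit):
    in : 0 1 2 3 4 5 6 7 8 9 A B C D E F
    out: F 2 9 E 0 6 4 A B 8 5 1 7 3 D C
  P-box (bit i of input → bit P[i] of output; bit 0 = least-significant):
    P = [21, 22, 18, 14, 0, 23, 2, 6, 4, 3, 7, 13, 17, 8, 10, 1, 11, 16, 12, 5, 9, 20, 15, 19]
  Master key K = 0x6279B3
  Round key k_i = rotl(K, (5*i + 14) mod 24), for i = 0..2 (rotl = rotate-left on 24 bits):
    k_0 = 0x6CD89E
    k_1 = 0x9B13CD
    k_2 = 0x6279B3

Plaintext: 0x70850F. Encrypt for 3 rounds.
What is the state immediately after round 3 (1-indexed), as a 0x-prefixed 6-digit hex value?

s_0 = plaintext = 0x70850F
s_1 = Round(s_0, k_0) = 0xF38171
s_2 = Round(s_1, k_1) = 0x5082A7
s_3 = Round(s_2, k_2) = 0x318084

0x318084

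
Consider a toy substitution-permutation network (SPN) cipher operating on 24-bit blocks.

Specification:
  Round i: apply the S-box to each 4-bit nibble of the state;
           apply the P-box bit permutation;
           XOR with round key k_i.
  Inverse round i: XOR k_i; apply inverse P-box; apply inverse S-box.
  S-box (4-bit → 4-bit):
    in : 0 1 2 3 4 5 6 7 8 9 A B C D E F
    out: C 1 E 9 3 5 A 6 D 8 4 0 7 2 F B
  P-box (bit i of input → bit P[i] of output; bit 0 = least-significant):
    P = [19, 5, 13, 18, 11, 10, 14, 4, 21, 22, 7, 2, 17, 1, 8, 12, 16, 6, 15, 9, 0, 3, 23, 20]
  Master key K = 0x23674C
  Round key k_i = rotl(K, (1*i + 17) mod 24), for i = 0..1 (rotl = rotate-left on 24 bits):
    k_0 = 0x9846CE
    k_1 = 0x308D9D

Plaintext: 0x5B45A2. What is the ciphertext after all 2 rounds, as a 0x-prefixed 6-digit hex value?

s_0 = plaintext = 0x5B45A2
s_1 = Round(s_0, k_0) = 0x3E266D
s_2 = Round(s_1, k_1) = 0x611AEA

0x611AEA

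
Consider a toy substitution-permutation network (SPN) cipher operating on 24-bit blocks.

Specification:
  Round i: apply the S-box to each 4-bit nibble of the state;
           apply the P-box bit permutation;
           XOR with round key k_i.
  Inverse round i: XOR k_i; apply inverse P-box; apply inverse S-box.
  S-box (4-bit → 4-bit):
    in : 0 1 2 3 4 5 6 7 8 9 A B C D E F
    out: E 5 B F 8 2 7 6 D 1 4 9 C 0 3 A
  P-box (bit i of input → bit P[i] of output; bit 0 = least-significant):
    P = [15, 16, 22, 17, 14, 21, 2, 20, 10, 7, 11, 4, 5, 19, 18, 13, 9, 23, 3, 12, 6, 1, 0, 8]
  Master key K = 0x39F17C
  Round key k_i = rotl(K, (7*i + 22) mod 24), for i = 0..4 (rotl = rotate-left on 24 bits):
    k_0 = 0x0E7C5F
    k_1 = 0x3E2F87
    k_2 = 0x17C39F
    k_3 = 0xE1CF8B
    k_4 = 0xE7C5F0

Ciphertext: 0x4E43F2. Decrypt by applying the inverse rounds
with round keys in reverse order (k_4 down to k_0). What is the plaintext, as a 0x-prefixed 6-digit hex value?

0x35E46E

s_0 = ciphertext = 0x4E43F2
s_1 = InvRound(s_0, k_4) = 0x5E595E
s_2 = InvRound(s_1, k_3) = 0x127202
s_3 = InvRound(s_2, k_2) = 0xCCCFAE
s_4 = InvRound(s_3, k_1) = 0xA7BD28
s_5 = InvRound(s_4, k_0) = 0x35E46E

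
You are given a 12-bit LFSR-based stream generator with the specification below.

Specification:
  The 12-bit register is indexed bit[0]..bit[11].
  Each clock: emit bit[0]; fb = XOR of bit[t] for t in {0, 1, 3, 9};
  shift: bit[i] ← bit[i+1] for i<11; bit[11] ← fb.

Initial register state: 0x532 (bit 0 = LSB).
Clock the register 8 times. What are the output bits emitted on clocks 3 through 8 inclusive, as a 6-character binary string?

001100

reg_0 = 0x532
clock 1: out=0, reg = 0xA99
clock 2: out=1, reg = 0xD4C
clock 3: out=0, reg = 0xEA6
clock 4: out=0, reg = 0x753
clock 5: out=1, reg = 0xBA9
clock 6: out=1, reg = 0xDD4
clock 7: out=0, reg = 0x6EA
clock 8: out=0, reg = 0xB75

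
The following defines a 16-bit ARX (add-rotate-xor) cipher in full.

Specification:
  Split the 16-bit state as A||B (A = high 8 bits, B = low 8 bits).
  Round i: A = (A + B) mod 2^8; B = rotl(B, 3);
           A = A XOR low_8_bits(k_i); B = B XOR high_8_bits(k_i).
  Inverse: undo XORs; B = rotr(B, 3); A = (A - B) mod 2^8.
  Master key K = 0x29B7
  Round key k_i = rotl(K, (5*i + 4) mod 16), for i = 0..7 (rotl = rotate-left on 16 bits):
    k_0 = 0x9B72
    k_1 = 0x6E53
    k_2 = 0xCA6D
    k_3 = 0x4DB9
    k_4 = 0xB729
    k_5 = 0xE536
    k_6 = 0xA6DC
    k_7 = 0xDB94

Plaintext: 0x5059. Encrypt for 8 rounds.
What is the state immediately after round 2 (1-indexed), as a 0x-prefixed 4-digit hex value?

0x7FE4

s_0 = plaintext = 0x5059
s_1 = Round(s_0, k_0) = 0xDB51
s_2 = Round(s_1, k_1) = 0x7FE4
s_3 = Round(s_2, k_2) = 0x0EED
s_4 = Round(s_3, k_3) = 0x4222
s_5 = Round(s_4, k_4) = 0x4DA6
s_6 = Round(s_5, k_5) = 0xC5D0
s_7 = Round(s_6, k_6) = 0x4920
s_8 = Round(s_7, k_7) = 0xFDDA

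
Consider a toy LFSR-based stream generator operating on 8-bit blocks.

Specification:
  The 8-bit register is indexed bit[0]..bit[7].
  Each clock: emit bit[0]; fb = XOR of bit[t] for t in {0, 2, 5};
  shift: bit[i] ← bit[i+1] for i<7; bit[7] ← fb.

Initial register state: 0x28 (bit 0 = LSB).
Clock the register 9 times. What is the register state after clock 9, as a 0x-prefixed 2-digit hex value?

0x1D

reg_0 = 0x28
clock 1: out=0, reg = 0x94
clock 2: out=0, reg = 0xCA
clock 3: out=0, reg = 0x65
clock 4: out=1, reg = 0xB2
clock 5: out=0, reg = 0xD9
clock 6: out=1, reg = 0xEC
clock 7: out=0, reg = 0x76
clock 8: out=0, reg = 0x3B
clock 9: out=1, reg = 0x1D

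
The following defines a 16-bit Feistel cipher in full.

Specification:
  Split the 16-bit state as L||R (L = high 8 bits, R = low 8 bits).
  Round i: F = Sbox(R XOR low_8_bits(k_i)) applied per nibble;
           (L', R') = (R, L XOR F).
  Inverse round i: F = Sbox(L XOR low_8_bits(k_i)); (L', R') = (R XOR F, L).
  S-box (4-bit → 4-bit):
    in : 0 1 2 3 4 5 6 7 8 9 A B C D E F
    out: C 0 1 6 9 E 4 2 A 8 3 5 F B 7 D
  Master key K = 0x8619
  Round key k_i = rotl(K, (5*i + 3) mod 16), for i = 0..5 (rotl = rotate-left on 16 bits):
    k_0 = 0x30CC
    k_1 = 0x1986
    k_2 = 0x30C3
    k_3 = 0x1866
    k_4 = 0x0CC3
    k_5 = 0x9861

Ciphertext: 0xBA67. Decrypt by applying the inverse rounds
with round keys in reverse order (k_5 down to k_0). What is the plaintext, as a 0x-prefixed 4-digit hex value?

0xC4A8

s_0 = ciphertext = 0xBA67
s_1 = InvRound(s_0, k_5) = 0xD2BA
s_2 = InvRound(s_1, k_4) = 0xBAD2
s_3 = InvRound(s_2, k_3) = 0x6DBA
s_4 = InvRound(s_3, k_2) = 0x8D6D
s_5 = InvRound(s_4, k_1) = 0xA88D
s_6 = InvRound(s_5, k_0) = 0xC4A8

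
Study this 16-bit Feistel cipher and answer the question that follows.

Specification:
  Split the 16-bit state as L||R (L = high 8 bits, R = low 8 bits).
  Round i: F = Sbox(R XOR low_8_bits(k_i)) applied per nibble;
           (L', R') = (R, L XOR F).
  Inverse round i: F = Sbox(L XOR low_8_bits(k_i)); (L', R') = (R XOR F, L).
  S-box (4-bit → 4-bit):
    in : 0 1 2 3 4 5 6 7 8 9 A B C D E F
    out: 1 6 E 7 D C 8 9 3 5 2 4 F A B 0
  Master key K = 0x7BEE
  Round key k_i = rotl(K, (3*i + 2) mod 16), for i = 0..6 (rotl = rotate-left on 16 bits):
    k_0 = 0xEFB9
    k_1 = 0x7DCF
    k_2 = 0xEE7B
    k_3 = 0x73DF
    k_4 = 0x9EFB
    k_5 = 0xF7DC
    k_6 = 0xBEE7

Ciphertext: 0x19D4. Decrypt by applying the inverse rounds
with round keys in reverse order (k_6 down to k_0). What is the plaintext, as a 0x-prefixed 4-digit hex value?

0x564A

s_0 = ciphertext = 0x19D4
s_1 = InvRound(s_0, k_6) = 0xDF19
s_2 = InvRound(s_1, k_5) = 0x0EDF
s_3 = InvRound(s_2, k_4) = 0xD30E
s_4 = InvRound(s_3, k_3) = 0x11D3
s_5 = InvRound(s_4, k_2) = 0x5111
s_6 = InvRound(s_5, k_1) = 0x4A51
s_7 = InvRound(s_6, k_0) = 0x564A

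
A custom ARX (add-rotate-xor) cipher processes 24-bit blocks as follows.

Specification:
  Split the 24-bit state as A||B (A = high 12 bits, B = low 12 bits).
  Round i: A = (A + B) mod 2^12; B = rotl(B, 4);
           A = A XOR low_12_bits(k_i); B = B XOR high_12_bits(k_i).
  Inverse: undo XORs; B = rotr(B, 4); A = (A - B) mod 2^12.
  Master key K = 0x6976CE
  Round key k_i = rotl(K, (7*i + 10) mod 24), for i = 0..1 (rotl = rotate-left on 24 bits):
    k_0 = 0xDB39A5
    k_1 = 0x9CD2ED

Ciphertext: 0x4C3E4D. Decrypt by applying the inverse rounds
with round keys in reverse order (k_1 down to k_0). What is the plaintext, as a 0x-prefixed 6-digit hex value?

s_0 = ciphertext = 0x4C3E4D
s_1 = InvRound(s_0, k_1) = 0x5B6078
s_2 = InvRound(s_1, k_0) = 0x037BDC

0x037BDC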